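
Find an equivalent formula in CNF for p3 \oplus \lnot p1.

(p3 \lor \lnot p1) \land (\lnot p3 \lor p1)

p3 \oplus \lnot p1
⇔ (p3 \lor \lnot p1) \land \lnot (p3 \land \lnot p1)   [expand \oplus]
⇔ (p3 \lor \lnot p1) \land (\lnot p3 \lor \lnot \lnot p1)   [De Morgan]
⇔ (p3 \lor \lnot p1) \land (\lnot p3 \lor p1)   [double negation]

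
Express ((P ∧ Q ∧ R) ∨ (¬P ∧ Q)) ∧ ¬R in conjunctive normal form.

((P ∧ Q ∧ R) ∨ (¬P ∧ Q)) ∧ ¬R
≡ (P ∨ ¬P) ∧ (P ∨ Q) ∧ (Q ∨ ¬P) ∧ (Q ∨ Q) ∧ (R ∨ ¬P) ∧ (R ∨ Q) ∧ ¬R   [distribute ∨ over ∧]
≡ Q ∧ (R ∨ ¬P) ∧ ¬R   [simplify]

Q ∧ (R ∨ ¬P) ∧ ¬R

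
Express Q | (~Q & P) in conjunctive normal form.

Q | P

Q | (~Q & P)
⇔ (Q | ~Q) & (Q | P)   — distribute | over &
⇔ Q | P   — simplify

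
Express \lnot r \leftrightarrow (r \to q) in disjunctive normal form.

(r \land \lnot q) \lor \lnot r

\lnot r \leftrightarrow (r \to q)
⇔ (\lnot r \to (r \to q)) \land ((r \to q) \to \lnot r)   — eliminate \leftrightarrow
⇔ (\lnot \lnot r \lor (r \to q)) \land ((r \to q) \to \lnot r)   — eliminate \to
⇔ (\lnot \lnot r \lor \lnot r \lor q) \land ((r \to q) \to \lnot r)   — eliminate \to
⇔ (\lnot \lnot r \lor \lnot r \lor q) \land (\lnot (r \to q) \lor \lnot r)   — eliminate \to
⇔ (\lnot \lnot r \lor \lnot r \lor q) \land (\lnot (\lnot r \lor q) \lor \lnot r)   — eliminate \to
⇔ (r \lor \lnot r \lor q) \land (\lnot (\lnot r \lor q) \lor \lnot r)   — double negation
⇔ (r \lor \lnot r \lor q) \land ((\lnot \lnot r \land \lnot q) \lor \lnot r)   — De Morgan
⇔ (r \lor \lnot r \lor q) \land ((r \land \lnot q) \lor \lnot r)   — double negation
⇔ (r \land r \land \lnot q) \lor (r \land \lnot r) \lor (\lnot r \land r \land \lnot q) \lor (\lnot r \land \lnot r) \lor (q \land r \land \lnot q) \lor (q \land \lnot r)   — distribute \land over \lor
⇔ (r \land \lnot q) \lor \lnot r   — simplify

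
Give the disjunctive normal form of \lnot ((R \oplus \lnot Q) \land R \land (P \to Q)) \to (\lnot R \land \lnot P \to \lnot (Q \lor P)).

R \lor P \lor \lnot Q \land \lnot P

\lnot ((R \oplus \lnot Q) \land R \land (P \to Q)) \to (\lnot R \land \lnot P \to \lnot (Q \lor P))
≡ \lnot \lnot ((R \oplus \lnot Q) \land R \land (P \to Q)) \lor (\lnot R \land \lnot P \to \lnot (Q \lor P))
≡ \lnot \lnot ((R \land \lnot \lnot Q \lor \lnot R \land \lnot Q) \land R \land (P \to Q)) \lor (\lnot R \land \lnot P \to \lnot (Q \lor P))
≡ \lnot \lnot ((R \land \lnot \lnot Q \lor \lnot R \land \lnot Q) \land R \land (\lnot P \lor Q)) \lor (\lnot R \land \lnot P \to \lnot (Q \lor P))
≡ \lnot \lnot ((R \land \lnot \lnot Q \lor \lnot R \land \lnot Q) \land R \land (\lnot P \lor Q)) \lor \lnot (\lnot R \land \lnot P) \lor \lnot (Q \lor P)
≡ (R \land \lnot \lnot Q \lor \lnot R \land \lnot Q) \land R \land (\lnot P \lor Q) \lor \lnot (\lnot R \land \lnot P) \lor \lnot (Q \lor P)
≡ (R \land Q \lor \lnot R \land \lnot Q) \land R \land (\lnot P \lor Q) \lor \lnot (\lnot R \land \lnot P) \lor \lnot (Q \lor P)
≡ (R \land Q \lor \lnot R \land \lnot Q) \land R \land (\lnot P \lor Q) \lor \lnot \lnot R \lor \lnot \lnot P \lor \lnot (Q \lor P)
≡ (R \land Q \lor \lnot R \land \lnot Q) \land R \land (\lnot P \lor Q) \lor R \lor \lnot \lnot P \lor \lnot (Q \lor P)
≡ (R \land Q \lor \lnot R \land \lnot Q) \land R \land (\lnot P \lor Q) \lor R \lor P \lor \lnot (Q \lor P)
≡ (R \land Q \lor \lnot R \land \lnot Q) \land R \land (\lnot P \lor Q) \lor R \lor P \lor \lnot Q \land \lnot P
≡ R \land Q \land R \land \lnot P \lor R \land Q \land R \land Q \lor \lnot R \land \lnot Q \land R \land \lnot P \lor \lnot R \land \lnot Q \land R \land Q \lor R \lor P \lor \lnot Q \land \lnot P
≡ R \lor P \lor \lnot Q \land \lnot P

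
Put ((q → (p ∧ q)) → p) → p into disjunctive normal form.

(¬q ∧ ¬p) ∨ p

((q → (p ∧ q)) → p) → p
≡ ¬((q → (p ∧ q)) → p) ∨ p   (eliminate →)
≡ ¬(¬(q → (p ∧ q)) ∨ p) ∨ p   (eliminate →)
≡ ¬(¬(¬q ∨ (p ∧ q)) ∨ p) ∨ p   (eliminate →)
≡ (¬¬(¬q ∨ (p ∧ q)) ∧ ¬p) ∨ p   (De Morgan)
≡ ((¬q ∨ (p ∧ q)) ∧ ¬p) ∨ p   (double negation)
≡ (¬q ∧ ¬p) ∨ (p ∧ q ∧ ¬p) ∨ p   (distribute ∧ over ∨)
≡ (¬q ∧ ¬p) ∨ p   (simplify)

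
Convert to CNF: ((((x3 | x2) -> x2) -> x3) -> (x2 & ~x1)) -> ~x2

((((x3 | x2) -> x2) -> x3) -> (x2 & ~x1)) -> ~x2
≡ ~((((x3 | x2) -> x2) -> x3) -> (x2 & ~x1)) | ~x2   (eliminate ->)
≡ ~(~(((x3 | x2) -> x2) -> x3) | (x2 & ~x1)) | ~x2   (eliminate ->)
≡ ~(~(~((x3 | x2) -> x2) | x3) | (x2 & ~x1)) | ~x2   (eliminate ->)
≡ ~(~(~(~(x3 | x2) | x2) | x3) | (x2 & ~x1)) | ~x2   (eliminate ->)
≡ (~~(~(~(x3 | x2) | x2) | x3) & ~(x2 & ~x1)) | ~x2   (De Morgan)
≡ ((~(~(x3 | x2) | x2) | x3) & ~(x2 & ~x1)) | ~x2   (double negation)
≡ (((~~(x3 | x2) & ~x2) | x3) & ~(x2 & ~x1)) | ~x2   (De Morgan)
≡ ((((x3 | x2) & ~x2) | x3) & ~(x2 & ~x1)) | ~x2   (double negation)
≡ ((((x3 | x2) & ~x2) | x3) & (~x2 | ~~x1)) | ~x2   (De Morgan)
≡ ((((x3 | x2) & ~x2) | x3) & (~x2 | x1)) | ~x2   (double negation)
≡ (x3 | x2 | x3 | ~x2) & (~x2 | x3 | ~x2) & (~x2 | x1 | ~x2)   (distribute | over &)
≡ (~x2 | x3) & (~x2 | x1)   (simplify)

(~x2 | x3) & (~x2 | x1)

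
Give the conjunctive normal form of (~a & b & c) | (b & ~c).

(~a | ~c) & b

(~a & b & c) | (b & ~c)
≡ (~a | b) & (~a | ~c) & (b | b) & (b | ~c) & (c | b) & (c | ~c)
≡ (~a | ~c) & b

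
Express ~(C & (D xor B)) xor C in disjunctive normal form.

~(C & (D xor B)) xor C
⇔ (~(C & (D xor B)) & ~C) | (~~(C & (D xor B)) & C)   [expand xor]
⇔ (~(C & ((D & ~B) | (~D & B))) & ~C) | (~~(C & (D xor B)) & C)   [expand xor]
⇔ (~(C & ((D & ~B) | (~D & B))) & ~C) | (~~(C & ((D & ~B) | (~D & B))) & C)   [expand xor]
⇔ ((~C | ~((D & ~B) | (~D & B))) & ~C) | (~~(C & ((D & ~B) | (~D & B))) & C)   [De Morgan]
⇔ ((~C | (~(D & ~B) & ~(~D & B))) & ~C) | (~~(C & ((D & ~B) | (~D & B))) & C)   [De Morgan]
⇔ ((~C | ((~D | ~~B) & ~(~D & B))) & ~C) | (~~(C & ((D & ~B) | (~D & B))) & C)   [De Morgan]
⇔ ((~C | ((~D | B) & ~(~D & B))) & ~C) | (~~(C & ((D & ~B) | (~D & B))) & C)   [double negation]
⇔ ((~C | ((~D | B) & (~~D | ~B))) & ~C) | (~~(C & ((D & ~B) | (~D & B))) & C)   [De Morgan]
⇔ ((~C | ((~D | B) & (D | ~B))) & ~C) | (~~(C & ((D & ~B) | (~D & B))) & C)   [double negation]
⇔ ((~C | ((~D | B) & (D | ~B))) & ~C) | (C & ((D & ~B) | (~D & B)) & C)   [double negation]
⇔ (~C & ~C) | (~D & D & ~C) | (~D & ~B & ~C) | (B & D & ~C) | (B & ~B & ~C) | (C & D & ~B & C) | (C & ~D & B & C)   [distribute & over |]
⇔ ~C | (C & D & ~B) | (C & ~D & B)   [simplify]

~C | (C & D & ~B) | (C & ~D & B)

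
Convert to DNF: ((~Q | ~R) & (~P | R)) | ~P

(~Q & R) | ~P

((~Q | ~R) & (~P | R)) | ~P
⇔ (~Q & ~P) | (~Q & R) | (~R & ~P) | (~R & R) | ~P
⇔ (~Q & R) | ~P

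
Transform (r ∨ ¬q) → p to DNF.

(¬r ∧ q) ∨ p

(r ∨ ¬q) → p
≡ ¬(r ∨ ¬q) ∨ p   [eliminate →]
≡ (¬r ∧ ¬¬q) ∨ p   [De Morgan]
≡ (¬r ∧ q) ∨ p   [double negation]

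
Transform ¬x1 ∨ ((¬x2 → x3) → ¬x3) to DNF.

¬x1 ∨ ¬x3

¬x1 ∨ ((¬x2 → x3) → ¬x3)
⇔ ¬x1 ∨ ¬(¬x2 → x3) ∨ ¬x3   — eliminate →
⇔ ¬x1 ∨ ¬(¬¬x2 ∨ x3) ∨ ¬x3   — eliminate →
⇔ ¬x1 ∨ (¬¬¬x2 ∧ ¬x3) ∨ ¬x3   — De Morgan
⇔ ¬x1 ∨ (¬x2 ∧ ¬x3) ∨ ¬x3   — double negation
⇔ ¬x1 ∨ ¬x3   — simplify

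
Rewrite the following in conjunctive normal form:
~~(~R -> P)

R | P

~~(~R -> P)
⇔ ~~(~~R | P)   [eliminate ->]
⇔ ~~R | P   [double negation]
⇔ R | P   [double negation]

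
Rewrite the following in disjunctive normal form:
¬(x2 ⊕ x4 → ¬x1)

¬(x2 ⊕ x4 → ¬x1)
≡ ¬(¬(x2 ⊕ x4) ∨ ¬x1)   [eliminate →]
≡ ¬(¬(x2 ∧ ¬x4 ∨ ¬x2 ∧ x4) ∨ ¬x1)   [expand ⊕]
≡ ¬¬(x2 ∧ ¬x4 ∨ ¬x2 ∧ x4) ∧ ¬¬x1   [De Morgan]
≡ (x2 ∧ ¬x4 ∨ ¬x2 ∧ x4) ∧ ¬¬x1   [double negation]
≡ (x2 ∧ ¬x4 ∨ ¬x2 ∧ x4) ∧ x1   [double negation]
≡ x2 ∧ ¬x4 ∧ x1 ∨ ¬x2 ∧ x4 ∧ x1   [distribute ∧ over ∨]

x2 ∧ ¬x4 ∧ x1 ∨ ¬x2 ∧ x4 ∧ x1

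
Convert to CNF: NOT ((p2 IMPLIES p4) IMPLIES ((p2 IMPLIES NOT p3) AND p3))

(NOT p2 OR p4) AND (p2 OR NOT p3)

NOT ((p2 IMPLIES p4) IMPLIES ((p2 IMPLIES NOT p3) AND p3))
≡ NOT (NOT (p2 IMPLIES p4) OR ((p2 IMPLIES NOT p3) AND p3))
≡ NOT (NOT (NOT p2 OR p4) OR ((p2 IMPLIES NOT p3) AND p3))
≡ NOT (NOT (NOT p2 OR p4) OR ((NOT p2 OR NOT p3) AND p3))
≡ NOT NOT (NOT p2 OR p4) AND NOT ((NOT p2 OR NOT p3) AND p3)
≡ (NOT p2 OR p4) AND NOT ((NOT p2 OR NOT p3) AND p3)
≡ (NOT p2 OR p4) AND (NOT (NOT p2 OR NOT p3) OR NOT p3)
≡ (NOT p2 OR p4) AND ((NOT NOT p2 AND NOT NOT p3) OR NOT p3)
≡ (NOT p2 OR p4) AND ((p2 AND NOT NOT p3) OR NOT p3)
≡ (NOT p2 OR p4) AND ((p2 AND p3) OR NOT p3)
≡ (NOT p2 OR p4) AND (p2 OR NOT p3) AND (p3 OR NOT p3)
≡ (NOT p2 OR p4) AND (p2 OR NOT p3)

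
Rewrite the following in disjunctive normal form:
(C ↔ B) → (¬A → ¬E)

(C ↔ B) → (¬A → ¬E)
≡ ¬(C ↔ B) ∨ (¬A → ¬E)   — eliminate →
≡ ¬((C → B) ∧ (B → C)) ∨ (¬A → ¬E)   — eliminate ↔
≡ ¬((¬C ∨ B) ∧ (B → C)) ∨ (¬A → ¬E)   — eliminate →
≡ ¬((¬C ∨ B) ∧ (¬B ∨ C)) ∨ (¬A → ¬E)   — eliminate →
≡ ¬((¬C ∨ B) ∧ (¬B ∨ C)) ∨ ¬¬A ∨ ¬E   — eliminate →
≡ ¬(¬C ∨ B) ∨ ¬(¬B ∨ C) ∨ ¬¬A ∨ ¬E   — De Morgan
≡ (¬¬C ∧ ¬B) ∨ ¬(¬B ∨ C) ∨ ¬¬A ∨ ¬E   — De Morgan
≡ (C ∧ ¬B) ∨ ¬(¬B ∨ C) ∨ ¬¬A ∨ ¬E   — double negation
≡ (C ∧ ¬B) ∨ (¬¬B ∧ ¬C) ∨ ¬¬A ∨ ¬E   — De Morgan
≡ (C ∧ ¬B) ∨ (B ∧ ¬C) ∨ ¬¬A ∨ ¬E   — double negation
≡ (C ∧ ¬B) ∨ (B ∧ ¬C) ∨ A ∨ ¬E   — double negation

(C ∧ ¬B) ∨ (B ∧ ¬C) ∨ A ∨ ¬E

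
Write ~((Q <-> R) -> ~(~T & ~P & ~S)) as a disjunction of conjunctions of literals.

~((Q <-> R) -> ~(~T & ~P & ~S))
≡ ~(~(Q <-> R) | ~(~T & ~P & ~S))   [eliminate ->]
≡ ~(~((Q -> R) & (R -> Q)) | ~(~T & ~P & ~S))   [eliminate <->]
≡ ~(~((~Q | R) & (R -> Q)) | ~(~T & ~P & ~S))   [eliminate ->]
≡ ~(~((~Q | R) & (~R | Q)) | ~(~T & ~P & ~S))   [eliminate ->]
≡ ~~((~Q | R) & (~R | Q)) & ~~(~T & ~P & ~S)   [De Morgan]
≡ (~Q | R) & (~R | Q) & ~~(~T & ~P & ~S)   [double negation]
≡ (~Q | R) & (~R | Q) & ~T & ~P & ~S   [double negation]
≡ (~Q & ~R & ~T & ~P & ~S) | (~Q & Q & ~T & ~P & ~S) | (R & ~R & ~T & ~P & ~S) | (R & Q & ~T & ~P & ~S)   [distribute & over |]
≡ (~Q & ~R & ~T & ~P & ~S) | (R & Q & ~T & ~P & ~S)   [simplify]

(~Q & ~R & ~T & ~P & ~S) | (R & Q & ~T & ~P & ~S)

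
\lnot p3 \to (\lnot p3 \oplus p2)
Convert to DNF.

p3 \lor (\lnot p3 \land \lnot p2)

\lnot p3 \to (\lnot p3 \oplus p2)
≡ \lnot \lnot p3 \lor (\lnot p3 \oplus p2)   (eliminate \to)
≡ \lnot \lnot p3 \lor (\lnot p3 \land \lnot p2) \lor (\lnot \lnot p3 \land p2)   (expand \oplus)
≡ p3 \lor (\lnot p3 \land \lnot p2) \lor (\lnot \lnot p3 \land p2)   (double negation)
≡ p3 \lor (\lnot p3 \land \lnot p2) \lor (p3 \land p2)   (double negation)
≡ p3 \lor (\lnot p3 \land \lnot p2)   (simplify)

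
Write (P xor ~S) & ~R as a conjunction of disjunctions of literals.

(P | ~S) & (~P | S) & ~R

(P xor ~S) & ~R
⇔ (P | ~S) & ~(P & ~S) & ~R   — expand xor
⇔ (P | ~S) & (~P | ~~S) & ~R   — De Morgan
⇔ (P | ~S) & (~P | S) & ~R   — double negation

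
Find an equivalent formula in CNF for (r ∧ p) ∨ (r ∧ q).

(r ∧ p) ∨ (r ∧ q)
= (r ∨ r) ∧ (r ∨ q) ∧ (p ∨ r) ∧ (p ∨ q)   — distribute ∨ over ∧
= r ∧ (p ∨ q)   — simplify

r ∧ (p ∨ q)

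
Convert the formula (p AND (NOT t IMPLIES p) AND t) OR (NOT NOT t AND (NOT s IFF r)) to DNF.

(p AND (NOT t IMPLIES p) AND t) OR (NOT NOT t AND (NOT s IFF r))
≡ (p AND (NOT NOT t OR p) AND t) OR (NOT NOT t AND (NOT s IFF r))   — eliminate IMPLIES
≡ (p AND (NOT NOT t OR p) AND t) OR (NOT NOT t AND (NOT s IMPLIES r) AND (r IMPLIES NOT s))   — eliminate IFF
≡ (p AND (NOT NOT t OR p) AND t) OR (NOT NOT t AND (NOT NOT s OR r) AND (r IMPLIES NOT s))   — eliminate IMPLIES
≡ (p AND (NOT NOT t OR p) AND t) OR (NOT NOT t AND (NOT NOT s OR r) AND (NOT r OR NOT s))   — eliminate IMPLIES
≡ (p AND (t OR p) AND t) OR (NOT NOT t AND (NOT NOT s OR r) AND (NOT r OR NOT s))   — double negation
≡ (p AND (t OR p) AND t) OR (t AND (NOT NOT s OR r) AND (NOT r OR NOT s))   — double negation
≡ (p AND (t OR p) AND t) OR (t AND (s OR r) AND (NOT r OR NOT s))   — double negation
≡ (p AND t AND t) OR (p AND p AND t) OR (t AND s AND NOT r) OR (t AND s AND NOT s) OR (t AND r AND NOT r) OR (t AND r AND NOT s)   — distribute AND over OR
≡ (p AND t) OR (t AND s AND NOT r) OR (t AND r AND NOT s)   — simplify

(p AND t) OR (t AND s AND NOT r) OR (t AND r AND NOT s)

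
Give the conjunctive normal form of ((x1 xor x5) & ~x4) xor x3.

((x1 xor x5) & ~x4) xor x3
≡ (((x1 xor x5) & ~x4) | x3) & ~((x1 xor x5) & ~x4 & x3)   [expand xor]
≡ (((x1 | x5) & ~(x1 & x5) & ~x4) | x3) & ~((x1 xor x5) & ~x4 & x3)   [expand xor]
≡ (((x1 | x5) & ~(x1 & x5) & ~x4) | x3) & ~((x1 | x5) & ~(x1 & x5) & ~x4 & x3)   [expand xor]
≡ (((x1 | x5) & (~x1 | ~x5) & ~x4) | x3) & ~((x1 | x5) & ~(x1 & x5) & ~x4 & x3)   [De Morgan]
≡ (((x1 | x5) & (~x1 | ~x5) & ~x4) | x3) & (~(x1 | x5) | ~~(x1 & x5) | ~~x4 | ~x3)   [De Morgan]
≡ (((x1 | x5) & (~x1 | ~x5) & ~x4) | x3) & ((~x1 & ~x5) | ~~(x1 & x5) | ~~x4 | ~x3)   [De Morgan]
≡ (((x1 | x5) & (~x1 | ~x5) & ~x4) | x3) & ((~x1 & ~x5) | (x1 & x5) | ~~x4 | ~x3)   [double negation]
≡ (((x1 | x5) & (~x1 | ~x5) & ~x4) | x3) & ((~x1 & ~x5) | (x1 & x5) | x4 | ~x3)   [double negation]
≡ (x1 | x5 | x3) & (~x1 | ~x5 | x3) & (~x4 | x3) & (~x1 | x1 | x4 | ~x3) & (~x1 | x5 | x4 | ~x3) & (~x5 | x1 | x4 | ~x3) & (~x5 | x5 | x4 | ~x3)   [distribute | over &]
≡ (x1 | x5 | x3) & (~x1 | ~x5 | x3) & (~x4 | x3) & (~x1 | x5 | x4 | ~x3) & (~x5 | x1 | x4 | ~x3)   [simplify]

(x1 | x5 | x3) & (~x1 | ~x5 | x3) & (~x4 | x3) & (~x1 | x5 | x4 | ~x3) & (~x5 | x1 | x4 | ~x3)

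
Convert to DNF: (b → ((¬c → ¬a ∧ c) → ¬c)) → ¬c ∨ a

(b → ((¬c → ¬a ∧ c) → ¬c)) → ¬c ∨ a
⇔ ¬(b → ((¬c → ¬a ∧ c) → ¬c)) ∨ ¬c ∨ a   [eliminate →]
⇔ ¬(¬b ∨ ((¬c → ¬a ∧ c) → ¬c)) ∨ ¬c ∨ a   [eliminate →]
⇔ ¬(¬b ∨ ¬(¬c → ¬a ∧ c) ∨ ¬c) ∨ ¬c ∨ a   [eliminate →]
⇔ ¬(¬b ∨ ¬(¬¬c ∨ ¬a ∧ c) ∨ ¬c) ∨ ¬c ∨ a   [eliminate →]
⇔ ¬¬b ∧ ¬¬(¬¬c ∨ ¬a ∧ c) ∧ ¬¬c ∨ ¬c ∨ a   [De Morgan]
⇔ b ∧ ¬¬(¬¬c ∨ ¬a ∧ c) ∧ ¬¬c ∨ ¬c ∨ a   [double negation]
⇔ b ∧ (¬¬c ∨ ¬a ∧ c) ∧ ¬¬c ∨ ¬c ∨ a   [double negation]
⇔ b ∧ (c ∨ ¬a ∧ c) ∧ ¬¬c ∨ ¬c ∨ a   [double negation]
⇔ b ∧ (c ∨ ¬a ∧ c) ∧ c ∨ ¬c ∨ a   [double negation]
⇔ b ∧ c ∧ c ∨ b ∧ ¬a ∧ c ∧ c ∨ ¬c ∨ a   [distribute ∧ over ∨]
⇔ b ∧ c ∨ ¬c ∨ a   [simplify]

b ∧ c ∨ ¬c ∨ a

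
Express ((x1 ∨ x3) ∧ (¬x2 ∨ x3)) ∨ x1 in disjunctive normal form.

((x1 ∨ x3) ∧ (¬x2 ∨ x3)) ∨ x1
≡ (x1 ∧ ¬x2) ∨ (x1 ∧ x3) ∨ (x3 ∧ ¬x2) ∨ (x3 ∧ x3) ∨ x1
≡ x3 ∨ x1

x3 ∨ x1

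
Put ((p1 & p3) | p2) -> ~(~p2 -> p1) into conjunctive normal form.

(~p1 | ~p3) & ~p2

((p1 & p3) | p2) -> ~(~p2 -> p1)
≡ ~((p1 & p3) | p2) | ~(~p2 -> p1)   [eliminate ->]
≡ ~((p1 & p3) | p2) | ~(~~p2 | p1)   [eliminate ->]
≡ (~(p1 & p3) & ~p2) | ~(~~p2 | p1)   [De Morgan]
≡ ((~p1 | ~p3) & ~p2) | ~(~~p2 | p1)   [De Morgan]
≡ ((~p1 | ~p3) & ~p2) | (~~~p2 & ~p1)   [De Morgan]
≡ ((~p1 | ~p3) & ~p2) | (~p2 & ~p1)   [double negation]
≡ (~p1 | ~p3 | ~p2) & (~p1 | ~p3 | ~p1) & (~p2 | ~p2) & (~p2 | ~p1)   [distribute | over &]
≡ (~p1 | ~p3) & ~p2   [simplify]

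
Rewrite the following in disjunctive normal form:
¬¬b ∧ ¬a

b ∧ ¬a

¬¬b ∧ ¬a
≡ b ∧ ¬a   — double negation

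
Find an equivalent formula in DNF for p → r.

¬p ∨ r

p → r
⇔ ¬p ∨ r   [eliminate →]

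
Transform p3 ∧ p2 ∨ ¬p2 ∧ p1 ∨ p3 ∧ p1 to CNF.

(p3 ∨ ¬p2) ∧ (p3 ∨ p1) ∧ (p2 ∨ p1)

p3 ∧ p2 ∨ ¬p2 ∧ p1 ∨ p3 ∧ p1
⇔ (p3 ∨ ¬p2 ∨ p3) ∧ (p3 ∨ ¬p2 ∨ p1) ∧ (p3 ∨ p1 ∨ p3) ∧ (p3 ∨ p1 ∨ p1) ∧ (p2 ∨ ¬p2 ∨ p3) ∧ (p2 ∨ ¬p2 ∨ p1) ∧ (p2 ∨ p1 ∨ p3) ∧ (p2 ∨ p1 ∨ p1)   [distribute ∨ over ∧]
⇔ (p3 ∨ ¬p2) ∧ (p3 ∨ p1) ∧ (p2 ∨ p1)   [simplify]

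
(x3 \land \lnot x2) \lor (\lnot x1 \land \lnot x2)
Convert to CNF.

(x3 \land \lnot x2) \lor (\lnot x1 \land \lnot x2)
⇔ (x3 \lor \lnot x1) \land (x3 \lor \lnot x2) \land (\lnot x2 \lor \lnot x1) \land (\lnot x2 \lor \lnot x2)   — distribute \lor over \land
⇔ (x3 \lor \lnot x1) \land \lnot x2   — simplify

(x3 \lor \lnot x1) \land \lnot x2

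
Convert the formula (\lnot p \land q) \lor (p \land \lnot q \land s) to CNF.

(\lnot p \lor \lnot q) \land (\lnot p \lor s) \land (q \lor p) \land (q \lor s)

(\lnot p \land q) \lor (p \land \lnot q \land s)
⇔ (\lnot p \lor p) \land (\lnot p \lor \lnot q) \land (\lnot p \lor s) \land (q \lor p) \land (q \lor \lnot q) \land (q \lor s)   (distribute \lor over \land)
⇔ (\lnot p \lor \lnot q) \land (\lnot p \lor s) \land (q \lor p) \land (q \lor s)   (simplify)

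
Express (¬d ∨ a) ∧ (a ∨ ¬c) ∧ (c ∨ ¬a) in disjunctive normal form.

(¬d ∧ ¬c ∧ ¬a) ∨ (a ∧ c)

(¬d ∨ a) ∧ (a ∨ ¬c) ∧ (c ∨ ¬a)
= (¬d ∧ a ∧ c) ∨ (¬d ∧ a ∧ ¬a) ∨ (¬d ∧ ¬c ∧ c) ∨ (¬d ∧ ¬c ∧ ¬a) ∨ (a ∧ a ∧ c) ∨ (a ∧ a ∧ ¬a) ∨ (a ∧ ¬c ∧ c) ∨ (a ∧ ¬c ∧ ¬a)
= (¬d ∧ ¬c ∧ ¬a) ∨ (a ∧ c)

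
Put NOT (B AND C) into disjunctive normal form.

NOT (B AND C)
= NOT B OR NOT C

NOT B OR NOT C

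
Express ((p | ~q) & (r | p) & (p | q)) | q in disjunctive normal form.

((p | ~q) & (r | p) & (p | q)) | q
≡ (p & r & p) | (p & r & q) | (p & p & p) | (p & p & q) | (~q & r & p) | (~q & r & q) | (~q & p & p) | (~q & p & q) | q   — distribute & over |
≡ p | q   — simplify

p | q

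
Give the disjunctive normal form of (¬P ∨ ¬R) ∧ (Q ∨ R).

(¬P ∨ ¬R) ∧ (Q ∨ R)
⇔ (¬P ∧ Q) ∨ (¬P ∧ R) ∨ (¬R ∧ Q) ∨ (¬R ∧ R)   — distribute ∧ over ∨
⇔ (¬P ∧ Q) ∨ (¬P ∧ R) ∨ (¬R ∧ Q)   — simplify

(¬P ∧ Q) ∨ (¬P ∧ R) ∨ (¬R ∧ Q)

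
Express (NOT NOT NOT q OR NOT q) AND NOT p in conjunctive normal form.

NOT q AND NOT p

(NOT NOT NOT q OR NOT q) AND NOT p
≡ (NOT q OR NOT q) AND NOT p   (double negation)
≡ NOT q AND NOT p   (simplify)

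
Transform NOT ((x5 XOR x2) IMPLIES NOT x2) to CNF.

(NOT x5 OR NOT x2) AND x2

NOT ((x5 XOR x2) IMPLIES NOT x2)
⇔ NOT (NOT (x5 XOR x2) OR NOT x2)   [eliminate IMPLIES]
⇔ NOT (NOT ((x5 OR x2) AND NOT (x5 AND x2)) OR NOT x2)   [expand XOR]
⇔ NOT NOT ((x5 OR x2) AND NOT (x5 AND x2)) AND NOT NOT x2   [De Morgan]
⇔ (x5 OR x2) AND NOT (x5 AND x2) AND NOT NOT x2   [double negation]
⇔ (x5 OR x2) AND (NOT x5 OR NOT x2) AND NOT NOT x2   [De Morgan]
⇔ (x5 OR x2) AND (NOT x5 OR NOT x2) AND x2   [double negation]
⇔ (NOT x5 OR NOT x2) AND x2   [simplify]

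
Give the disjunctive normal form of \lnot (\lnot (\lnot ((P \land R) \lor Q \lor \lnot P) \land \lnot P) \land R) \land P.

\lnot (\lnot (\lnot ((P \land R) \lor Q \lor \lnot P) \land \lnot P) \land R) \land P
⇔ (\lnot \lnot (\lnot ((P \land R) \lor Q \lor \lnot P) \land \lnot P) \lor \lnot R) \land P   [De Morgan]
⇔ ((\lnot ((P \land R) \lor Q \lor \lnot P) \land \lnot P) \lor \lnot R) \land P   [double negation]
⇔ ((\lnot (P \land R) \land \lnot Q \land \lnot \lnot P \land \lnot P) \lor \lnot R) \land P   [De Morgan]
⇔ (((\lnot P \lor \lnot R) \land \lnot Q \land \lnot \lnot P \land \lnot P) \lor \lnot R) \land P   [De Morgan]
⇔ (((\lnot P \lor \lnot R) \land \lnot Q \land P \land \lnot P) \lor \lnot R) \land P   [double negation]
⇔ (\lnot P \land \lnot Q \land P \land \lnot P \land P) \lor (\lnot R \land \lnot Q \land P \land \lnot P \land P) \lor (\lnot R \land P)   [distribute \land over \lor]
⇔ \lnot R \land P   [simplify]

\lnot R \land P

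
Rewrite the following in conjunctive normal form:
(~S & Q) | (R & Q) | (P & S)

(~S | R | P) & (Q | P) & (Q | S)

(~S & Q) | (R & Q) | (P & S)
≡ (~S | R | P) & (~S | R | S) & (~S | Q | P) & (~S | Q | S) & (Q | R | P) & (Q | R | S) & (Q | Q | P) & (Q | Q | S)   [distribute | over &]
≡ (~S | R | P) & (Q | P) & (Q | S)   [simplify]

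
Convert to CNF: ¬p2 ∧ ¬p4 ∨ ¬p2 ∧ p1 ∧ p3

¬p2 ∧ ¬p4 ∨ ¬p2 ∧ p1 ∧ p3
= (¬p2 ∨ ¬p2) ∧ (¬p2 ∨ p1) ∧ (¬p2 ∨ p3) ∧ (¬p4 ∨ ¬p2) ∧ (¬p4 ∨ p1) ∧ (¬p4 ∨ p3)   [distribute ∨ over ∧]
= ¬p2 ∧ (¬p4 ∨ p1) ∧ (¬p4 ∨ p3)   [simplify]

¬p2 ∧ (¬p4 ∨ p1) ∧ (¬p4 ∨ p3)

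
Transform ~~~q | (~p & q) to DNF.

~~~q | (~p & q)
= ~q | (~p & q)   — double negation

~q | (~p & q)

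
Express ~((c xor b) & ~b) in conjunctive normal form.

~c | b

~((c xor b) & ~b)
≡ ~((c | b) & ~(c & b) & ~b)
≡ ~(c | b) | ~~(c & b) | ~~b
≡ (~c & ~b) | ~~(c & b) | ~~b
≡ (~c & ~b) | (c & b) | ~~b
≡ (~c & ~b) | (c & b) | b
≡ (~c | c | b) & (~c | b | b) & (~b | c | b) & (~b | b | b)
≡ ~c | b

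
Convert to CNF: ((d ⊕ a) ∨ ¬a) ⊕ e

((d ⊕ a) ∨ ¬a) ⊕ e
≡ ((d ⊕ a) ∨ ¬a ∨ e) ∧ ¬(((d ⊕ a) ∨ ¬a) ∧ e)
≡ (((d ∨ a) ∧ ¬(d ∧ a)) ∨ ¬a ∨ e) ∧ ¬(((d ⊕ a) ∨ ¬a) ∧ e)
≡ (((d ∨ a) ∧ ¬(d ∧ a)) ∨ ¬a ∨ e) ∧ ¬((((d ∨ a) ∧ ¬(d ∧ a)) ∨ ¬a) ∧ e)
≡ (((d ∨ a) ∧ (¬d ∨ ¬a)) ∨ ¬a ∨ e) ∧ ¬((((d ∨ a) ∧ ¬(d ∧ a)) ∨ ¬a) ∧ e)
≡ (((d ∨ a) ∧ (¬d ∨ ¬a)) ∨ ¬a ∨ e) ∧ (¬(((d ∨ a) ∧ ¬(d ∧ a)) ∨ ¬a) ∨ ¬e)
≡ (((d ∨ a) ∧ (¬d ∨ ¬a)) ∨ ¬a ∨ e) ∧ ((¬((d ∨ a) ∧ ¬(d ∧ a)) ∧ ¬¬a) ∨ ¬e)
≡ (((d ∨ a) ∧ (¬d ∨ ¬a)) ∨ ¬a ∨ e) ∧ (((¬(d ∨ a) ∨ ¬¬(d ∧ a)) ∧ ¬¬a) ∨ ¬e)
≡ (((d ∨ a) ∧ (¬d ∨ ¬a)) ∨ ¬a ∨ e) ∧ ((((¬d ∧ ¬a) ∨ ¬¬(d ∧ a)) ∧ ¬¬a) ∨ ¬e)
≡ (((d ∨ a) ∧ (¬d ∨ ¬a)) ∨ ¬a ∨ e) ∧ ((((¬d ∧ ¬a) ∨ (d ∧ a)) ∧ ¬¬a) ∨ ¬e)
≡ (((d ∨ a) ∧ (¬d ∨ ¬a)) ∨ ¬a ∨ e) ∧ ((((¬d ∧ ¬a) ∨ (d ∧ a)) ∧ a) ∨ ¬e)
≡ (d ∨ a ∨ ¬a ∨ e) ∧ (¬d ∨ ¬a ∨ ¬a ∨ e) ∧ (¬d ∨ d ∨ ¬e) ∧ (¬d ∨ a ∨ ¬e) ∧ (¬a ∨ d ∨ ¬e) ∧ (¬a ∨ a ∨ ¬e) ∧ (a ∨ ¬e)
≡ (¬d ∨ ¬a ∨ e) ∧ (¬a ∨ d ∨ ¬e) ∧ (a ∨ ¬e)

(¬d ∨ ¬a ∨ e) ∧ (¬a ∨ d ∨ ¬e) ∧ (a ∨ ¬e)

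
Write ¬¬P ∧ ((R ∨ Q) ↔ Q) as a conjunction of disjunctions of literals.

¬¬P ∧ ((R ∨ Q) ↔ Q)
= ¬¬P ∧ ((R ∨ Q) → Q) ∧ (Q → (R ∨ Q))
= ¬¬P ∧ (¬(R ∨ Q) ∨ Q) ∧ (Q → (R ∨ Q))
= ¬¬P ∧ (¬(R ∨ Q) ∨ Q) ∧ (¬Q ∨ R ∨ Q)
= P ∧ (¬(R ∨ Q) ∨ Q) ∧ (¬Q ∨ R ∨ Q)
= P ∧ ((¬R ∧ ¬Q) ∨ Q) ∧ (¬Q ∨ R ∨ Q)
= P ∧ (¬R ∨ Q) ∧ (¬Q ∨ Q) ∧ (¬Q ∨ R ∨ Q)
= P ∧ (¬R ∨ Q)

P ∧ (¬R ∨ Q)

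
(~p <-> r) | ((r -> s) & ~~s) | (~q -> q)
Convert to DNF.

(~p <-> r) | ((r -> s) & ~~s) | (~q -> q)
⇔ ((~p -> r) & (r -> ~p)) | ((r -> s) & ~~s) | (~q -> q)   — eliminate <->
⇔ ((~~p | r) & (r -> ~p)) | ((r -> s) & ~~s) | (~q -> q)   — eliminate ->
⇔ ((~~p | r) & (~r | ~p)) | ((r -> s) & ~~s) | (~q -> q)   — eliminate ->
⇔ ((~~p | r) & (~r | ~p)) | ((~r | s) & ~~s) | (~q -> q)   — eliminate ->
⇔ ((~~p | r) & (~r | ~p)) | ((~r | s) & ~~s) | ~~q | q   — eliminate ->
⇔ ((p | r) & (~r | ~p)) | ((~r | s) & ~~s) | ~~q | q   — double negation
⇔ ((p | r) & (~r | ~p)) | ((~r | s) & s) | ~~q | q   — double negation
⇔ ((p | r) & (~r | ~p)) | ((~r | s) & s) | q | q   — double negation
⇔ (p & ~r) | (p & ~p) | (r & ~r) | (r & ~p) | (~r & s) | (s & s) | q | q   — distribute & over |
⇔ (p & ~r) | (r & ~p) | s | q   — simplify

(p & ~r) | (r & ~p) | s | q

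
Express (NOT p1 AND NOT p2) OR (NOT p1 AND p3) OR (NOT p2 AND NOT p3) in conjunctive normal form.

(NOT p1 AND NOT p2) OR (NOT p1 AND p3) OR (NOT p2 AND NOT p3)
= (NOT p1 OR NOT p1 OR NOT p2) AND (NOT p1 OR NOT p1 OR NOT p3) AND (NOT p1 OR p3 OR NOT p2) AND (NOT p1 OR p3 OR NOT p3) AND (NOT p2 OR NOT p1 OR NOT p2) AND (NOT p2 OR NOT p1 OR NOT p3) AND (NOT p2 OR p3 OR NOT p2) AND (NOT p2 OR p3 OR NOT p3)   [distribute OR over AND]
= (NOT p1 OR NOT p2) AND (NOT p1 OR NOT p3) AND (NOT p2 OR p3)   [simplify]

(NOT p1 OR NOT p2) AND (NOT p1 OR NOT p3) AND (NOT p2 OR p3)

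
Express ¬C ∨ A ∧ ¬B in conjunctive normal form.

¬C ∨ A ∧ ¬B
≡ (¬C ∨ A) ∧ (¬C ∨ ¬B)   — distribute ∨ over ∧

(¬C ∨ A) ∧ (¬C ∨ ¬B)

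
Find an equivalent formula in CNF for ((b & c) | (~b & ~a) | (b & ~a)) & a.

((b & c) | (~b & ~a) | (b & ~a)) & a
= (b | ~b | b) & (b | ~b | ~a) & (b | ~a | b) & (b | ~a | ~a) & (c | ~b | b) & (c | ~b | ~a) & (c | ~a | b) & (c | ~a | ~a) & a   [distribute | over &]
= (b | ~a) & (c | ~a) & a   [simplify]

(b | ~a) & (c | ~a) & a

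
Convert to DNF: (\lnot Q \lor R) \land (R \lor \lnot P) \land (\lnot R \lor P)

(\lnot Q \land \lnot P \land \lnot R) \lor (R \land P)

(\lnot Q \lor R) \land (R \lor \lnot P) \land (\lnot R \lor P)
= (\lnot Q \land R \land \lnot R) \lor (\lnot Q \land R \land P) \lor (\lnot Q \land \lnot P \land \lnot R) \lor (\lnot Q \land \lnot P \land P) \lor (R \land R \land \lnot R) \lor (R \land R \land P) \lor (R \land \lnot P \land \lnot R) \lor (R \land \lnot P \land P)   [distribute \land over \lor]
= (\lnot Q \land \lnot P \land \lnot R) \lor (R \land P)   [simplify]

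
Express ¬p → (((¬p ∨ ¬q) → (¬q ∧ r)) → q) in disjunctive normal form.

p ∨ (¬p ∧ ¬r) ∨ (¬q ∧ ¬r) ∨ q

¬p → (((¬p ∨ ¬q) → (¬q ∧ r)) → q)
≡ ¬¬p ∨ (((¬p ∨ ¬q) → (¬q ∧ r)) → q)   [eliminate →]
≡ ¬¬p ∨ ¬((¬p ∨ ¬q) → (¬q ∧ r)) ∨ q   [eliminate →]
≡ ¬¬p ∨ ¬(¬(¬p ∨ ¬q) ∨ (¬q ∧ r)) ∨ q   [eliminate →]
≡ p ∨ ¬(¬(¬p ∨ ¬q) ∨ (¬q ∧ r)) ∨ q   [double negation]
≡ p ∨ (¬¬(¬p ∨ ¬q) ∧ ¬(¬q ∧ r)) ∨ q   [De Morgan]
≡ p ∨ ((¬p ∨ ¬q) ∧ ¬(¬q ∧ r)) ∨ q   [double negation]
≡ p ∨ ((¬p ∨ ¬q) ∧ (¬¬q ∨ ¬r)) ∨ q   [De Morgan]
≡ p ∨ ((¬p ∨ ¬q) ∧ (q ∨ ¬r)) ∨ q   [double negation]
≡ p ∨ (¬p ∧ q) ∨ (¬p ∧ ¬r) ∨ (¬q ∧ q) ∨ (¬q ∧ ¬r) ∨ q   [distribute ∧ over ∨]
≡ p ∨ (¬p ∧ ¬r) ∨ (¬q ∧ ¬r) ∨ q   [simplify]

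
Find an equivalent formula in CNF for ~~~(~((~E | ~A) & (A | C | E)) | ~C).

~~~(~((~E | ~A) & (A | C | E)) | ~C)
≡ ~(~((~E | ~A) & (A | C | E)) | ~C)
≡ ~~((~E | ~A) & (A | C | E)) & ~~C
≡ (~E | ~A) & (A | C | E) & ~~C
≡ (~E | ~A) & (A | C | E) & C
≡ (~E | ~A) & C

(~E | ~A) & C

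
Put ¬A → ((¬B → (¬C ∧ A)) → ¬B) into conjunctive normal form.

¬A → ((¬B → (¬C ∧ A)) → ¬B)
≡ ¬¬A ∨ ((¬B → (¬C ∧ A)) → ¬B)   [eliminate →]
≡ ¬¬A ∨ ¬(¬B → (¬C ∧ A)) ∨ ¬B   [eliminate →]
≡ ¬¬A ∨ ¬(¬¬B ∨ (¬C ∧ A)) ∨ ¬B   [eliminate →]
≡ A ∨ ¬(¬¬B ∨ (¬C ∧ A)) ∨ ¬B   [double negation]
≡ A ∨ (¬¬¬B ∧ ¬(¬C ∧ A)) ∨ ¬B   [De Morgan]
≡ A ∨ (¬B ∧ ¬(¬C ∧ A)) ∨ ¬B   [double negation]
≡ A ∨ (¬B ∧ (¬¬C ∨ ¬A)) ∨ ¬B   [De Morgan]
≡ A ∨ (¬B ∧ (C ∨ ¬A)) ∨ ¬B   [double negation]
≡ (A ∨ ¬B ∨ ¬B) ∧ (A ∨ C ∨ ¬A ∨ ¬B)   [distribute ∨ over ∧]
≡ A ∨ ¬B   [simplify]

A ∨ ¬B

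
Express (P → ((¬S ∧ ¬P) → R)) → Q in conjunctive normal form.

(P → ((¬S ∧ ¬P) → R)) → Q
⇔ ¬(P → ((¬S ∧ ¬P) → R)) ∨ Q   [eliminate →]
⇔ ¬(¬P ∨ ((¬S ∧ ¬P) → R)) ∨ Q   [eliminate →]
⇔ ¬(¬P ∨ ¬(¬S ∧ ¬P) ∨ R) ∨ Q   [eliminate →]
⇔ (¬¬P ∧ ¬¬(¬S ∧ ¬P) ∧ ¬R) ∨ Q   [De Morgan]
⇔ (P ∧ ¬¬(¬S ∧ ¬P) ∧ ¬R) ∨ Q   [double negation]
⇔ (P ∧ ¬S ∧ ¬P ∧ ¬R) ∨ Q   [double negation]
⇔ (P ∨ Q) ∧ (¬S ∨ Q) ∧ (¬P ∨ Q) ∧ (¬R ∨ Q)   [distribute ∨ over ∧]

(P ∨ Q) ∧ (¬S ∨ Q) ∧ (¬P ∨ Q) ∧ (¬R ∨ Q)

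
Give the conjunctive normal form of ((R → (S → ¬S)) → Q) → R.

¬Q ∨ R

((R → (S → ¬S)) → Q) → R
⇔ ¬((R → (S → ¬S)) → Q) ∨ R   (eliminate →)
⇔ ¬(¬(R → (S → ¬S)) ∨ Q) ∨ R   (eliminate →)
⇔ ¬(¬(¬R ∨ (S → ¬S)) ∨ Q) ∨ R   (eliminate →)
⇔ ¬(¬(¬R ∨ ¬S ∨ ¬S) ∨ Q) ∨ R   (eliminate →)
⇔ ¬¬(¬R ∨ ¬S ∨ ¬S) ∧ ¬Q ∨ R   (De Morgan)
⇔ (¬R ∨ ¬S ∨ ¬S) ∧ ¬Q ∨ R   (double negation)
⇔ (¬R ∨ ¬S ∨ ¬S ∨ R) ∧ (¬Q ∨ R)   (distribute ∨ over ∧)
⇔ ¬Q ∨ R   (simplify)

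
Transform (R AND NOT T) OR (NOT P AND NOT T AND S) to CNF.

(R OR NOT P) AND (R OR S) AND NOT T

(R AND NOT T) OR (NOT P AND NOT T AND S)
= (R OR NOT P) AND (R OR NOT T) AND (R OR S) AND (NOT T OR NOT P) AND (NOT T OR NOT T) AND (NOT T OR S)   (distribute OR over AND)
= (R OR NOT P) AND (R OR S) AND NOT T   (simplify)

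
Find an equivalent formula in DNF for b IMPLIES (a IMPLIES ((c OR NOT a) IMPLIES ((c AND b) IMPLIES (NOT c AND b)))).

b IMPLIES (a IMPLIES ((c OR NOT a) IMPLIES ((c AND b) IMPLIES (NOT c AND b))))
≡ NOT b OR (a IMPLIES ((c OR NOT a) IMPLIES ((c AND b) IMPLIES (NOT c AND b))))   [eliminate IMPLIES]
≡ NOT b OR NOT a OR ((c OR NOT a) IMPLIES ((c AND b) IMPLIES (NOT c AND b)))   [eliminate IMPLIES]
≡ NOT b OR NOT a OR NOT (c OR NOT a) OR ((c AND b) IMPLIES (NOT c AND b))   [eliminate IMPLIES]
≡ NOT b OR NOT a OR NOT (c OR NOT a) OR NOT (c AND b) OR (NOT c AND b)   [eliminate IMPLIES]
≡ NOT b OR NOT a OR (NOT c AND NOT NOT a) OR NOT (c AND b) OR (NOT c AND b)   [De Morgan]
≡ NOT b OR NOT a OR (NOT c AND a) OR NOT (c AND b) OR (NOT c AND b)   [double negation]
≡ NOT b OR NOT a OR (NOT c AND a) OR NOT c OR NOT b OR (NOT c AND b)   [De Morgan]
≡ NOT b OR NOT a OR NOT c   [simplify]

NOT b OR NOT a OR NOT c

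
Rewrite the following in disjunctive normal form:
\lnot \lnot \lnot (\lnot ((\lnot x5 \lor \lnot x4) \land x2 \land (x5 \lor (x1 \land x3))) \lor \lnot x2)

\lnot \lnot \lnot (\lnot ((\lnot x5 \lor \lnot x4) \land x2 \land (x5 \lor (x1 \land x3))) \lor \lnot x2)
≡ \lnot (\lnot ((\lnot x5 \lor \lnot x4) \land x2 \land (x5 \lor (x1 \land x3))) \lor \lnot x2)   [double negation]
≡ \lnot \lnot ((\lnot x5 \lor \lnot x4) \land x2 \land (x5 \lor (x1 \land x3))) \land \lnot \lnot x2   [De Morgan]
≡ (\lnot x5 \lor \lnot x4) \land x2 \land (x5 \lor (x1 \land x3)) \land \lnot \lnot x2   [double negation]
≡ (\lnot x5 \lor \lnot x4) \land x2 \land (x5 \lor (x1 \land x3)) \land x2   [double negation]
≡ (\lnot x5 \land x2 \land x5 \land x2) \lor (\lnot x5 \land x2 \land x1 \land x3 \land x2) \lor (\lnot x4 \land x2 \land x5 \land x2) \lor (\lnot x4 \land x2 \land x1 \land x3 \land x2)   [distribute \land over \lor]
≡ (\lnot x5 \land x2 \land x1 \land x3) \lor (\lnot x4 \land x2 \land x5) \lor (\lnot x4 \land x2 \land x1 \land x3)   [simplify]

(\lnot x5 \land x2 \land x1 \land x3) \lor (\lnot x4 \land x2 \land x5) \lor (\lnot x4 \land x2 \land x1 \land x3)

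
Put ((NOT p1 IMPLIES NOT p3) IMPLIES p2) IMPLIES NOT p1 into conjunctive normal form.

((NOT p1 IMPLIES NOT p3) IMPLIES p2) IMPLIES NOT p1
= NOT ((NOT p1 IMPLIES NOT p3) IMPLIES p2) OR NOT p1   [eliminate IMPLIES]
= NOT (NOT (NOT p1 IMPLIES NOT p3) OR p2) OR NOT p1   [eliminate IMPLIES]
= NOT (NOT (NOT NOT p1 OR NOT p3) OR p2) OR NOT p1   [eliminate IMPLIES]
= (NOT NOT (NOT NOT p1 OR NOT p3) AND NOT p2) OR NOT p1   [De Morgan]
= ((NOT NOT p1 OR NOT p3) AND NOT p2) OR NOT p1   [double negation]
= ((p1 OR NOT p3) AND NOT p2) OR NOT p1   [double negation]
= (p1 OR NOT p3 OR NOT p1) AND (NOT p2 OR NOT p1)   [distribute OR over AND]
= NOT p2 OR NOT p1   [simplify]

NOT p2 OR NOT p1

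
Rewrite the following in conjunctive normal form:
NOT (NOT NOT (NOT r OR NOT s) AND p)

(r OR NOT p) AND (s OR NOT p)

NOT (NOT NOT (NOT r OR NOT s) AND p)
= NOT NOT NOT (NOT r OR NOT s) OR NOT p   — De Morgan
= NOT (NOT r OR NOT s) OR NOT p   — double negation
= (NOT NOT r AND NOT NOT s) OR NOT p   — De Morgan
= (r AND NOT NOT s) OR NOT p   — double negation
= (r AND s) OR NOT p   — double negation
= (r OR NOT p) AND (s OR NOT p)   — distribute OR over AND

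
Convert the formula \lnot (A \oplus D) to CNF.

\lnot (A \oplus D)
≡ \lnot ((A \lor D) \land \lnot (A \land D))   (expand \oplus)
≡ \lnot (A \lor D) \lor \lnot \lnot (A \land D)   (De Morgan)
≡ \lnot A \land \lnot D \lor \lnot \lnot (A \land D)   (De Morgan)
≡ \lnot A \land \lnot D \lor A \land D   (double negation)
≡ (\lnot A \lor A) \land (\lnot A \lor D) \land (\lnot D \lor A) \land (\lnot D \lor D)   (distribute \lor over \land)
≡ (\lnot A \lor D) \land (\lnot D \lor A)   (simplify)

(\lnot A \lor D) \land (\lnot D \lor A)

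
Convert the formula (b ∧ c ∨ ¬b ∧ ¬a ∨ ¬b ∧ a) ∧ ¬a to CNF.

(c ∨ ¬b) ∧ ¬a

(b ∧ c ∨ ¬b ∧ ¬a ∨ ¬b ∧ a) ∧ ¬a
= (b ∨ ¬b ∨ ¬b) ∧ (b ∨ ¬b ∨ a) ∧ (b ∨ ¬a ∨ ¬b) ∧ (b ∨ ¬a ∨ a) ∧ (c ∨ ¬b ∨ ¬b) ∧ (c ∨ ¬b ∨ a) ∧ (c ∨ ¬a ∨ ¬b) ∧ (c ∨ ¬a ∨ a) ∧ ¬a   — distribute ∨ over ∧
= (c ∨ ¬b) ∧ ¬a   — simplify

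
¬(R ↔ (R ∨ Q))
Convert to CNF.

¬(R ↔ (R ∨ Q))
= ¬((R → (R ∨ Q)) ∧ ((R ∨ Q) → R))   [eliminate ↔]
= ¬((¬R ∨ R ∨ Q) ∧ ((R ∨ Q) → R))   [eliminate →]
= ¬((¬R ∨ R ∨ Q) ∧ (¬(R ∨ Q) ∨ R))   [eliminate →]
= ¬(¬R ∨ R ∨ Q) ∨ ¬(¬(R ∨ Q) ∨ R)   [De Morgan]
= (¬¬R ∧ ¬R ∧ ¬Q) ∨ ¬(¬(R ∨ Q) ∨ R)   [De Morgan]
= (R ∧ ¬R ∧ ¬Q) ∨ ¬(¬(R ∨ Q) ∨ R)   [double negation]
= (R ∧ ¬R ∧ ¬Q) ∨ (¬¬(R ∨ Q) ∧ ¬R)   [De Morgan]
= (R ∧ ¬R ∧ ¬Q) ∨ ((R ∨ Q) ∧ ¬R)   [double negation]
= (R ∨ R ∨ Q) ∧ (R ∨ ¬R) ∧ (¬R ∨ R ∨ Q) ∧ (¬R ∨ ¬R) ∧ (¬Q ∨ R ∨ Q) ∧ (¬Q ∨ ¬R)   [distribute ∨ over ∧]
= (R ∨ Q) ∧ ¬R   [simplify]

(R ∨ Q) ∧ ¬R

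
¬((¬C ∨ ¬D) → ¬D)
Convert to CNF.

(¬C ∨ ¬D) ∧ D

¬((¬C ∨ ¬D) → ¬D)
= ¬(¬(¬C ∨ ¬D) ∨ ¬D)   — eliminate →
= ¬¬(¬C ∨ ¬D) ∧ ¬¬D   — De Morgan
= (¬C ∨ ¬D) ∧ ¬¬D   — double negation
= (¬C ∨ ¬D) ∧ D   — double negation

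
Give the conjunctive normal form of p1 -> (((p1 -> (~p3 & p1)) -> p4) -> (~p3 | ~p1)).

p1 -> (((p1 -> (~p3 & p1)) -> p4) -> (~p3 | ~p1))
≡ ~p1 | (((p1 -> (~p3 & p1)) -> p4) -> (~p3 | ~p1))   (eliminate ->)
≡ ~p1 | ~((p1 -> (~p3 & p1)) -> p4) | ~p3 | ~p1   (eliminate ->)
≡ ~p1 | ~(~(p1 -> (~p3 & p1)) | p4) | ~p3 | ~p1   (eliminate ->)
≡ ~p1 | ~(~(~p1 | (~p3 & p1)) | p4) | ~p3 | ~p1   (eliminate ->)
≡ ~p1 | (~~(~p1 | (~p3 & p1)) & ~p4) | ~p3 | ~p1   (De Morgan)
≡ ~p1 | ((~p1 | (~p3 & p1)) & ~p4) | ~p3 | ~p1   (double negation)
≡ (~p1 | ~p1 | ~p3 | ~p3 | ~p1) & (~p1 | ~p1 | p1 | ~p3 | ~p1) & (~p1 | ~p4 | ~p3 | ~p1)   (distribute | over &)
≡ ~p1 | ~p3   (simplify)

~p1 | ~p3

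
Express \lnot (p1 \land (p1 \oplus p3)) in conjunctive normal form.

\lnot (p1 \land (p1 \oplus p3))
= \lnot (p1 \land (p1 \lor p3) \land \lnot (p1 \land p3))   [expand \oplus]
= \lnot p1 \lor \lnot (p1 \lor p3) \lor \lnot \lnot (p1 \land p3)   [De Morgan]
= \lnot p1 \lor \lnot p1 \land \lnot p3 \lor \lnot \lnot (p1 \land p3)   [De Morgan]
= \lnot p1 \lor \lnot p1 \land \lnot p3 \lor p1 \land p3   [double negation]
= (\lnot p1 \lor \lnot p1 \lor p1) \land (\lnot p1 \lor \lnot p1 \lor p3) \land (\lnot p1 \lor \lnot p3 \lor p1) \land (\lnot p1 \lor \lnot p3 \lor p3)   [distribute \lor over \land]
= \lnot p1 \lor p3   [simplify]

\lnot p1 \lor p3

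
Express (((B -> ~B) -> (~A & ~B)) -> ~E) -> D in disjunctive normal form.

(B & E) | (~A & ~B & E) | D

(((B -> ~B) -> (~A & ~B)) -> ~E) -> D
⇔ ~(((B -> ~B) -> (~A & ~B)) -> ~E) | D   — eliminate ->
⇔ ~(~((B -> ~B) -> (~A & ~B)) | ~E) | D   — eliminate ->
⇔ ~(~(~(B -> ~B) | (~A & ~B)) | ~E) | D   — eliminate ->
⇔ ~(~(~(~B | ~B) | (~A & ~B)) | ~E) | D   — eliminate ->
⇔ (~~(~(~B | ~B) | (~A & ~B)) & ~~E) | D   — De Morgan
⇔ ((~(~B | ~B) | (~A & ~B)) & ~~E) | D   — double negation
⇔ (((~~B & ~~B) | (~A & ~B)) & ~~E) | D   — De Morgan
⇔ (((B & ~~B) | (~A & ~B)) & ~~E) | D   — double negation
⇔ (((B & B) | (~A & ~B)) & ~~E) | D   — double negation
⇔ (((B & B) | (~A & ~B)) & E) | D   — double negation
⇔ (B & B & E) | (~A & ~B & E) | D   — distribute & over |
⇔ (B & E) | (~A & ~B & E) | D   — simplify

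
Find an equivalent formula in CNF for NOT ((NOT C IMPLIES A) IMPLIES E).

(C OR A) AND NOT E

NOT ((NOT C IMPLIES A) IMPLIES E)
= NOT (NOT (NOT C IMPLIES A) OR E)   — eliminate IMPLIES
= NOT (NOT (NOT NOT C OR A) OR E)   — eliminate IMPLIES
= NOT NOT (NOT NOT C OR A) AND NOT E   — De Morgan
= (NOT NOT C OR A) AND NOT E   — double negation
= (C OR A) AND NOT E   — double negation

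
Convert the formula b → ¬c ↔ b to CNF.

b ∧ (¬b ∨ ¬c)

b → ¬c ↔ b
= ((b → ¬c) → b) ∧ (b → (b → ¬c))   (eliminate ↔)
= (¬(b → ¬c) ∨ b) ∧ (b → (b → ¬c))   (eliminate →)
= (¬(¬b ∨ ¬c) ∨ b) ∧ (b → (b → ¬c))   (eliminate →)
= (¬(¬b ∨ ¬c) ∨ b) ∧ (¬b ∨ (b → ¬c))   (eliminate →)
= (¬(¬b ∨ ¬c) ∨ b) ∧ (¬b ∨ ¬b ∨ ¬c)   (eliminate →)
= (¬¬b ∧ ¬¬c ∨ b) ∧ (¬b ∨ ¬b ∨ ¬c)   (De Morgan)
= (b ∧ ¬¬c ∨ b) ∧ (¬b ∨ ¬b ∨ ¬c)   (double negation)
= (b ∧ c ∨ b) ∧ (¬b ∨ ¬b ∨ ¬c)   (double negation)
= (b ∨ b) ∧ (c ∨ b) ∧ (¬b ∨ ¬b ∨ ¬c)   (distribute ∨ over ∧)
= b ∧ (¬b ∨ ¬c)   (simplify)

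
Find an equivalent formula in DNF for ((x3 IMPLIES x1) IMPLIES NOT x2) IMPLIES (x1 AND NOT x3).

((x3 IMPLIES x1) IMPLIES NOT x2) IMPLIES (x1 AND NOT x3)
= NOT ((x3 IMPLIES x1) IMPLIES NOT x2) OR (x1 AND NOT x3)   [eliminate IMPLIES]
= NOT (NOT (x3 IMPLIES x1) OR NOT x2) OR (x1 AND NOT x3)   [eliminate IMPLIES]
= NOT (NOT (NOT x3 OR x1) OR NOT x2) OR (x1 AND NOT x3)   [eliminate IMPLIES]
= (NOT NOT (NOT x3 OR x1) AND NOT NOT x2) OR (x1 AND NOT x3)   [De Morgan]
= ((NOT x3 OR x1) AND NOT NOT x2) OR (x1 AND NOT x3)   [double negation]
= ((NOT x3 OR x1) AND x2) OR (x1 AND NOT x3)   [double negation]
= (NOT x3 AND x2) OR (x1 AND x2) OR (x1 AND NOT x3)   [distribute AND over OR]

(NOT x3 AND x2) OR (x1 AND x2) OR (x1 AND NOT x3)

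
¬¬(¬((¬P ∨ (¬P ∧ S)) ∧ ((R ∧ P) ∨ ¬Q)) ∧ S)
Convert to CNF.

(P ∨ Q) ∧ S

¬¬(¬((¬P ∨ (¬P ∧ S)) ∧ ((R ∧ P) ∨ ¬Q)) ∧ S)
≡ ¬((¬P ∨ (¬P ∧ S)) ∧ ((R ∧ P) ∨ ¬Q)) ∧ S   — double negation
≡ (¬(¬P ∨ (¬P ∧ S)) ∨ ¬((R ∧ P) ∨ ¬Q)) ∧ S   — De Morgan
≡ ((¬¬P ∧ ¬(¬P ∧ S)) ∨ ¬((R ∧ P) ∨ ¬Q)) ∧ S   — De Morgan
≡ ((P ∧ ¬(¬P ∧ S)) ∨ ¬((R ∧ P) ∨ ¬Q)) ∧ S   — double negation
≡ ((P ∧ (¬¬P ∨ ¬S)) ∨ ¬((R ∧ P) ∨ ¬Q)) ∧ S   — De Morgan
≡ ((P ∧ (P ∨ ¬S)) ∨ ¬((R ∧ P) ∨ ¬Q)) ∧ S   — double negation
≡ ((P ∧ (P ∨ ¬S)) ∨ (¬(R ∧ P) ∧ ¬¬Q)) ∧ S   — De Morgan
≡ ((P ∧ (P ∨ ¬S)) ∨ ((¬R ∨ ¬P) ∧ ¬¬Q)) ∧ S   — De Morgan
≡ ((P ∧ (P ∨ ¬S)) ∨ ((¬R ∨ ¬P) ∧ Q)) ∧ S   — double negation
≡ (P ∨ ¬R ∨ ¬P) ∧ (P ∨ Q) ∧ (P ∨ ¬S ∨ ¬R ∨ ¬P) ∧ (P ∨ ¬S ∨ Q) ∧ S   — distribute ∨ over ∧
≡ (P ∨ Q) ∧ S   — simplify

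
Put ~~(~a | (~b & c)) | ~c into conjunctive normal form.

~a | ~b | ~c

~~(~a | (~b & c)) | ~c
⇔ ~a | (~b & c) | ~c   [double negation]
⇔ (~a | ~b | ~c) & (~a | c | ~c)   [distribute | over &]
⇔ ~a | ~b | ~c   [simplify]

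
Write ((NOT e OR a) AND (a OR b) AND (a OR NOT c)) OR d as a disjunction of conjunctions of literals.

(NOT e AND b AND NOT c) OR a OR d

((NOT e OR a) AND (a OR b) AND (a OR NOT c)) OR d
≡ (NOT e AND a AND a) OR (NOT e AND a AND NOT c) OR (NOT e AND b AND a) OR (NOT e AND b AND NOT c) OR (a AND a AND a) OR (a AND a AND NOT c) OR (a AND b AND a) OR (a AND b AND NOT c) OR d   [distribute AND over OR]
≡ (NOT e AND b AND NOT c) OR a OR d   [simplify]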